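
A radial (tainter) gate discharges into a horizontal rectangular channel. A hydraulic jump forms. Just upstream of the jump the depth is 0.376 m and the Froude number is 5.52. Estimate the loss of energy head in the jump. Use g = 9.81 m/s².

Fr₁ = 5.52 (given).
From the momentum equation for a rectangular channel, y₂/y₁ = ½[√(1 + 8Fr₁²) − 1] = ½[√244.8 − 1] = 7.32.
y₂ = 7.32 × 0.376 = 2.75 m.
V₁ = Fr₁·√(g·y₁) = 5.52×√(9.81×0.376) = 10.6 m/s; q = V₁·y₁ = 3.99 m²/s. V₂ = q/y₂ = 3.99/2.75 = 1.45 m/s. E₁ = y₁ + V₁²/2g = 6.10 m; E₂ = y₂ + V₂²/2g = 2.86 m. ΔE = E₁ − E₂ = 3.24 m.

ΔE = 3.24 m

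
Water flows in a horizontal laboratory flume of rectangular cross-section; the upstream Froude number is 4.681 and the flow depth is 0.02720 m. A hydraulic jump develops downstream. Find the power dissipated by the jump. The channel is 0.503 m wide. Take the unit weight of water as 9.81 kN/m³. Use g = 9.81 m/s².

P = 0.04878 kW

Fr₁ = 4.681 (given).
Conjugate-depth relation: y₂/y₁ = ½[√(1 + 8Fr₁²) − 1] = ½[√176.29 − 1] = 6.139.
y₂ = 6.139 × 0.02720 = 0.1670 m.
V₁ = Fr₁·√(g·y₁) = 4.681×√(9.81×0.02720) = 2.418 m/s; q = V₁·y₁ = 0.06577 m²/s. V₂ = q/y₂ = 0.06577/0.1670 = 0.3939 m/s. E₁ = y₁ + V₁²/2g = 0.3252 m; E₂ = y₂ + V₂²/2g = 0.1749 m. ΔE = E₁ − E₂ = 0.1503 m.
Q = q·b = 0.06577 × 0.503 = 0.03308 m³/s. P = γ·Q·ΔE = 9.81 × 0.03308 × 0.1503 = 0.04878 kW.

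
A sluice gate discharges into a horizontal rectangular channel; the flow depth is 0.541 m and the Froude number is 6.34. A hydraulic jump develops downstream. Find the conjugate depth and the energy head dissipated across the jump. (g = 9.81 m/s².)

Fr₁ = 6.34 (given).
Bélanger equation: y₂/y₁ = ½[√(1 + 8Fr₁²) − 1] = ½[√322.6 − 1] = 8.48.
y₂ = 8.48 × 0.541 = 4.59 m.
V₁ = Fr₁·√(g·y₁) = 6.34×√(9.81×0.541) = 14.6 m/s; q = V₁·y₁ = 7.90 m²/s. V₂ = q/y₂ = 7.90/4.59 = 1.72 m/s. E₁ = y₁ + V₁²/2g = 11.4 m; E₂ = y₂ + V₂²/2g = 4.74 m. ΔE = E₁ − E₂ = 6.68 m.

y₂ = 4.59 m; ΔE = 6.68 m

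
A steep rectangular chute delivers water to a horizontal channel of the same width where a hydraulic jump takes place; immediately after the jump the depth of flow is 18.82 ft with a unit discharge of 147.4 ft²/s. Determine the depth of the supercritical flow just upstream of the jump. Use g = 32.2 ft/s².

V₂ = q/y₂ = 147.4/18.82 = 7.832 ft/s; Fr₂ = V₂/√(g·y₂) = 0.3182.
Since the conjugate-depth ratio holds either way, y₁/y₂ = ½[√(1 + 8Fr₂²) − 1] = ½[√1.8098 − 1] = 0.1726.
y₁ = 0.1726 × 18.82 = 3.249 ft.

y₁ = 3.249 ft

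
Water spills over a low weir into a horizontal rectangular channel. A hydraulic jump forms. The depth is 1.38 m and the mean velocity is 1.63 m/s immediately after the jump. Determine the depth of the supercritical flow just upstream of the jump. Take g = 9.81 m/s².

y₁ = 0.416 m

Fr₂ = V₂/√(g·y₂) = 1.63/√(9.81×1.38) = 0.443.
Applying the sequent-depth relation in reverse, y₁/y₂ = ½[√(1 + 8Fr₂²) − 1] = ½[√2.570 − 1] = 0.302.
y₁ = 0.302 × 1.38 = 0.416 m.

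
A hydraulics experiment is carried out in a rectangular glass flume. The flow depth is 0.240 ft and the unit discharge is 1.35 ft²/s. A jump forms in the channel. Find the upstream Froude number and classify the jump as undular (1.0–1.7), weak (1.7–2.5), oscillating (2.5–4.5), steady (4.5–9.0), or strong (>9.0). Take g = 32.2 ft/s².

V₁ = q/y₁ = 1.35/0.240 = 5.63 ft/s. Fr₁ = V₁/√(g·y₁) = 5.63/√(32.2×0.240) = 2.02.
Fr₁ = 2.02 lies in the weak range.

Fr₁ = 2.02; weak jump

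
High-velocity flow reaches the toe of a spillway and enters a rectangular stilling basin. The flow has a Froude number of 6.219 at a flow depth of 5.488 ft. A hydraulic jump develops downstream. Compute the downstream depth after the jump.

y₂ = 45.60 ft

Fr₁ = 6.219 (given).
From the momentum equation for a rectangular channel, y₂/y₁ = ½[√(1 + 8Fr₁²) − 1] = ½[√310.41 − 1] = 8.309.
y₂ = 8.309 × 5.488 = 45.60 ft.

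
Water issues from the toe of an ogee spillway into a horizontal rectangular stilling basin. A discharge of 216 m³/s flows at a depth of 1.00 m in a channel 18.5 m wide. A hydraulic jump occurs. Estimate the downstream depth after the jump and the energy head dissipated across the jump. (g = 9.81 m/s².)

q = Q/b = 216/18.5 = 11.7 m²/s; V₁ = q/y₁ = 11.7 m/s. Fr₁ = V₁/√(g·y₁) = 3.73.
Sequent-depth ratio: y₂/y₁ = ½[√(1 + 8Fr₁²) − 1] = ½[√112.2 − 1] = 4.80.
y₂ = 4.80 × 1.00 = 4.80 m.
Head loss: ΔE = (y₂ − y₁)³/(4y₁y₂) = (4.80 − 1.00)³/(4×1.00×4.80) = 54.7/19.2 = 2.85 m.

y₂ = 4.80 m; ΔE = 2.85 m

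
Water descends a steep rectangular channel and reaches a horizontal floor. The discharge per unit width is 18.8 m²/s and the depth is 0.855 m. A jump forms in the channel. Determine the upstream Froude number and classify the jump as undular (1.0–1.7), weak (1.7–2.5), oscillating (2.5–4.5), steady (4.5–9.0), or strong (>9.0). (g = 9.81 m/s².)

Fr₁ = 7.59; steady jump

V₁ = q/y₁ = 18.8/0.855 = 22.0 m/s. Fr₁ = V₁/√(g·y₁) = 22.0/√(9.81×0.855) = 7.59.
Fr₁ = 7.59 lies in the steady range.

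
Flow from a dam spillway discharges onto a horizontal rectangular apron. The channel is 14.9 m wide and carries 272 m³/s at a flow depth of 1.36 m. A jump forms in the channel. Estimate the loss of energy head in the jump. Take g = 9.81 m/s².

q = Q/b = 272/14.9 = 18.3 m²/s; V₁ = q/y₁ = 13.4 m/s. Fr₁ = V₁/√(g·y₁) = 3.67.
From the momentum equation for a rectangular channel, y₂/y₁ = ½[√(1 + 8Fr₁²) − 1] = ½[√109.0 − 1] = 4.72.
y₂ = 4.72 × 1.36 = 6.42 m.
Head loss: ΔE = (y₂ − y₁)³/(4y₁y₂) = (6.42 − 1.36)³/(4×1.36×6.42) = 130/34.9 = 3.71 m.

ΔE = 3.71 m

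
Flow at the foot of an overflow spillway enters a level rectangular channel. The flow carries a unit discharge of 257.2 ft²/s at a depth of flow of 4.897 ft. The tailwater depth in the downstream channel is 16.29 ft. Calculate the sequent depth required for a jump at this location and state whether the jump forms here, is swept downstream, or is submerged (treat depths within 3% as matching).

y₂ = 26.62 ft; the jump is swept downstream

V₁ = q/y₁ = 257.2/4.897 = 52.52 ft/s. Fr₁ = V₁/√(g·y₁) = 52.52/√(32.2×4.897) = 4.183.
Sequent-depth ratio: y₂/y₁ = ½[√(1 + 8Fr₁²) − 1] = ½[√140.95 − 1] = 5.436.
y₂ = 5.436 × 4.897 = 26.62 ft.
Tailwater y_tw = 16.29 ft: y_tw < y₂, so the jump is swept downstream.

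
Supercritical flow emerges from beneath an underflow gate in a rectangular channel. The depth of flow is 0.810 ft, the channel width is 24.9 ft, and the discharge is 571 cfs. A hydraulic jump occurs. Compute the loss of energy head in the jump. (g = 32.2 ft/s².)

q = Q/b = 571/24.9 = 22.9 ft²/s; V₁ = q/y₁ = 28.3 ft/s. Fr₁ = V₁/√(g·y₁) = 5.54.
Bélanger equation: y₂/y₁ = ½[√(1 + 8Fr₁²) − 1] = ½[√246.8 − 1] = 7.36.
y₂ = 7.36 × 0.810 = 5.96 ft.
V₂ = q/y₂ = 22.9/5.96 = 3.85 ft/s. E₁ = y₁ + V₁²/2g = 13.3 ft; E₂ = y₂ + V₂²/2g = 6.19 ft. ΔE = E₁ − E₂ = 7.07 ft.

ΔE = 7.07 ft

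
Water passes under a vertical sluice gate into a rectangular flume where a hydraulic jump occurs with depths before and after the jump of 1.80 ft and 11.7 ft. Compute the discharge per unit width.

For a rectangular channel the momentum equation gives q² = ½·g·y₁·y₂·(y₁ + y₂) = ½×32.2×1.80×11.7×13.5 = 4577.
q = √4577 = 67.7 ft²/s.

q = 67.7 ft²/s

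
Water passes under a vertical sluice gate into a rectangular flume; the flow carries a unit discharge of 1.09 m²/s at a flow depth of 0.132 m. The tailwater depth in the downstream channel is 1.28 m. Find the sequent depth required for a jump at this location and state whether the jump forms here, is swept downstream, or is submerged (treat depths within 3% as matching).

y₂ = 1.29 m; the jump forms here

V₁ = q/y₁ = 1.09/0.132 = 8.26 m/s. Fr₁ = V₁/√(g·y₁) = 8.26/√(9.81×0.132) = 7.26.
Bélanger equation: y₂/y₁ = ½[√(1 + 8Fr₁²) − 1] = ½[√422.3 − 1] = 9.77.
y₂ = 9.77 × 0.132 = 1.29 m.
Tailwater y_tw = 1.28 m: y_tw ≈ y₂, so the jump forms here.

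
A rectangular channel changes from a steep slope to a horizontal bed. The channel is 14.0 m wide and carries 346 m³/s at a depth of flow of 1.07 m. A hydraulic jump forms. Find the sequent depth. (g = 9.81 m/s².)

q = Q/b = 346/14.0 = 24.7 m²/s; V₁ = q/y₁ = 23.1 m/s. Fr₁ = V₁/√(g·y₁) = 7.13.
From the momentum equation for a rectangular channel, y₂/y₁ = ½[√(1 + 8Fr₁²) − 1] = ½[√407.6 − 1] = 9.59.
y₂ = 9.59 × 1.07 = 10.3 m.

y₂ = 10.3 m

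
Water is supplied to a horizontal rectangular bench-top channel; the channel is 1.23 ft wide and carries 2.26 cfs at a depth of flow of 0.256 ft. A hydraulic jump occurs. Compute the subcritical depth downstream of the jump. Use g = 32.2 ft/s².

y₂ = 0.786 ft

q = Q/b = 2.26/1.23 = 1.84 ft²/s; V₁ = q/y₁ = 7.18 ft/s. Fr₁ = V₁/√(g·y₁) = 2.50.
Conjugate-depth relation: y₂/y₁ = ½[√(1 + 8Fr₁²) − 1] = ½[√50.99 − 1] = 3.07.
y₂ = 3.07 × 0.256 = 0.786 ft.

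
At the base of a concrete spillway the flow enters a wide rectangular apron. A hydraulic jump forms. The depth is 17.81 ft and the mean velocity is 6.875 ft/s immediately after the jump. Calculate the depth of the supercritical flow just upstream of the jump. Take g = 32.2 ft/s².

y₁ = 2.566 ft

Fr₂ = V₂/√(g·y₂) = 6.875/√(32.2×17.81) = 0.2871.
The Bélanger relation is symmetric: y₁/y₂ = ½[√(1 + 8Fr₂²) − 1] = ½[√1.6593 − 1] = 0.1441.
y₁ = 0.1441 × 17.81 = 2.566 ft.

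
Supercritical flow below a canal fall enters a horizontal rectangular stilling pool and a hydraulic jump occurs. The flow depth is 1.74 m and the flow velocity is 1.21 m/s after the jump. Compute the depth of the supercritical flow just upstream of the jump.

y₁ = 0.260 m

Fr₂ = V₂/√(g·y₂) = 1.21/√(9.81×1.74) = 0.293.
Applying the sequent-depth relation in reverse, y₁/y₂ = ½[√(1 + 8Fr₂²) − 1] = ½[√1.686 − 1] = 0.149.
y₁ = 0.149 × 1.74 = 0.260 m.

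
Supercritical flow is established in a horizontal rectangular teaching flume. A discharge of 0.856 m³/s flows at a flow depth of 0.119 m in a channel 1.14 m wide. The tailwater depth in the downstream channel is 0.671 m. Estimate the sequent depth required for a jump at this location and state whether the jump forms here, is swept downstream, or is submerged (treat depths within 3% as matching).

q = Q/b = 0.856/1.14 = 0.751 m²/s; V₁ = q/y₁ = 6.31 m/s. Fr₁ = V₁/√(g·y₁) = 5.84.
By Bélanger, y₂/y₁ = ½[√(1 + 8Fr₁²) − 1] = ½[√273.8 − 1] = 7.77.
y₂ = 7.77 × 0.119 = 0.925 m.
Tailwater y_tw = 0.671 m: y_tw < y₂, so the jump is swept downstream.

y₂ = 0.925 m; the jump is swept downstream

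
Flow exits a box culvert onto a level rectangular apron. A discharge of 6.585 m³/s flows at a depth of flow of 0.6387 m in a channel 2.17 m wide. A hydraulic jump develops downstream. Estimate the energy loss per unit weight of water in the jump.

ΔE = 0.1334 m

q = Q/b = 6.585/2.17 = 3.035 m²/s; V₁ = q/y₁ = 4.751 m/s. Fr₁ = V₁/√(g·y₁) = 1.898.
Conjugate-depth relation: y₂/y₁ = ½[√(1 + 8Fr₁²) − 1] = ½[√29.822 − 1] = 2.230.
y₂ = 2.230 × 0.6387 = 1.425 m.
Head loss: ΔE = (y₂ − y₁)³/(4y₁y₂) = (1.425 − 0.6387)³/(4×0.6387×1.425) = 0.4854/3.640 = 0.1334 m.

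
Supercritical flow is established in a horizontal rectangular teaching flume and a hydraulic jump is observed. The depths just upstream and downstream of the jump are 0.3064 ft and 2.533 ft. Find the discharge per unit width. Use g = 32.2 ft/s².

q = 5.956 ft²/s

For a rectangular channel the momentum equation gives q² = ½·g·y₁·y₂·(y₁ + y₂) = ½×32.2×0.3064×2.533×2.839 = 35.48.
q = √35.48 = 5.956 ft²/s.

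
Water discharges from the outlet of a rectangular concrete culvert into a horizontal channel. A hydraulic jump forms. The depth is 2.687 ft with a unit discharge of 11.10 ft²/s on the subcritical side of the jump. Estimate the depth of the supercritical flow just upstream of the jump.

y₁ = 0.8136 ft

V₂ = q/y₂ = 11.10/2.687 = 4.131 ft/s; Fr₂ = V₂/√(g·y₂) = 0.4441.
Since the conjugate-depth ratio holds either way, y₁/y₂ = ½[√(1 + 8Fr₂²) − 1] = ½[√2.5779 − 1] = 0.3028.
y₁ = 0.3028 × 2.687 = 0.8136 ft.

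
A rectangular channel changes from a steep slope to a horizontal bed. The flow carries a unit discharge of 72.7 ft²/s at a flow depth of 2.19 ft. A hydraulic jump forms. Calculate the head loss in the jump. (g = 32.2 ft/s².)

ΔE = 7.45 ft

V₁ = q/y₁ = 72.7/2.19 = 33.2 ft/s. Fr₁ = V₁/√(g·y₁) = 33.2/√(32.2×2.19) = 3.95.
Bélanger equation: y₂/y₁ = ½[√(1 + 8Fr₁²) − 1] = ½[√126.0 − 1] = 5.11.
y₂ = 5.11 × 2.19 = 11.2 ft.
Head loss: ΔE = (y₂ − y₁)³/(4y₁y₂) = (11.2 − 2.19)³/(4×2.19×11.2) = 731/98.1 = 7.45 ft.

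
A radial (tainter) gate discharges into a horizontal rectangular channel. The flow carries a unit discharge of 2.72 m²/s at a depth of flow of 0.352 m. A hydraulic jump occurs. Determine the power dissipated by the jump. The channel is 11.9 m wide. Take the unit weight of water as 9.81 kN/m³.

V₁ = q/y₁ = 2.72/0.352 = 7.73 m/s. Fr₁ = V₁/√(g·y₁) = 7.73/√(9.81×0.352) = 4.16.
Conjugate-depth relation: y₂/y₁ = ½[√(1 + 8Fr₁²) − 1] = ½[√139.3 − 1] = 5.40.
y₂ = 5.40 × 0.352 = 1.90 m.
V₂ = q/y₂ = 2.72/1.90 = 1.43 m/s. E₁ = y₁ + V₁²/2g = 3.40 m; E₂ = y₂ + V₂²/2g = 2.01 m. ΔE = E₁ − E₂ = 1.39 m.
Q = q·b = 2.72 × 11.9 = 32.4 m³/s. P = γ·Q·ΔE = 9.81 × 32.4 × 1.39 = 441 kW.

P = 441 kW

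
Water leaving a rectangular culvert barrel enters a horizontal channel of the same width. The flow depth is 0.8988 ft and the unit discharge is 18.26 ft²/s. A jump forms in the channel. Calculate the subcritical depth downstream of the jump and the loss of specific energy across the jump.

y₂ = 4.372 ft; ΔE = 2.665 ft

V₁ = q/y₁ = 18.26/0.8988 = 20.32 ft/s. Fr₁ = V₁/√(g·y₁) = 20.32/√(32.2×0.8988) = 3.776.
Bélanger equation: y₂/y₁ = ½[√(1 + 8Fr₁²) − 1] = ½[√115.09 − 1] = 4.864.
y₂ = 4.864 × 0.8988 = 4.372 ft.
Head loss: ΔE = (y₂ − y₁)³/(4y₁y₂) = (4.372 − 0.8988)³/(4×0.8988×4.372) = 41.89/15.72 = 2.665 ft.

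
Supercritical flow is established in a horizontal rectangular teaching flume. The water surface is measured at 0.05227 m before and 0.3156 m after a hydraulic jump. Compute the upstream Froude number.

For a rectangular channel the momentum equation gives q² = ½·g·y₁·y₂·(y₁ + y₂) = ½×9.81×0.05227×0.3156×0.3679 = 0.02977.
q = √0.02977 = 0.1725 m²/s.
V₁ = q/y₁ = 3.301 m/s; Fr₁ = V₁/√(g·y₁) = 4.609.

Fr₁ = 4.609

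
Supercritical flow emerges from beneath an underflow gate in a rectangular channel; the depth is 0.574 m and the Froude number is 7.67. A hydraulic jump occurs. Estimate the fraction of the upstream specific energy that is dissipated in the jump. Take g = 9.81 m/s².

ΔE/E₁ = 0.650 (65.0%)

Fr₁ = 7.67 (given).
From the momentum equation for a rectangular channel, y₂/y₁ = ½[√(1 + 8Fr₁²) − 1] = ½[√471.6 − 1] = 10.4.
y₂ = 10.4 × 0.574 = 5.95 m.
E₁ = y₁(1 + Fr₁²/2) = 0.574×(1 + 7.67²/2) = 17.5 m. ΔE = (y₂ − y₁)³/(4y₁y₂) = 11.4 m. ΔE/E₁ = 11.4/17.5 = 0.650.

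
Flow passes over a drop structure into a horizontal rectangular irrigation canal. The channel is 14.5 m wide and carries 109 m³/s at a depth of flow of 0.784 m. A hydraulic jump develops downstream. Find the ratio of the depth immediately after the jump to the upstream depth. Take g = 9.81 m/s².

y₂/y₁ = 4.42

q = Q/b = 109/14.5 = 7.52 m²/s; V₁ = q/y₁ = 9.59 m/s. Fr₁ = V₁/√(g·y₁) = 3.46.
By Bélanger, y₂/y₁ = ½[√(1 + 8Fr₁²) − 1] = ½[√96.63 − 1] = 4.42.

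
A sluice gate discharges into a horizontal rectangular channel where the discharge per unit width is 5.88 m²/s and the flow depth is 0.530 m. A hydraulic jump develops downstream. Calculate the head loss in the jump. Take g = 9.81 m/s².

V₁ = q/y₁ = 5.88/0.530 = 11.1 m/s. Fr₁ = V₁/√(g·y₁) = 11.1/√(9.81×0.530) = 4.87.
Conjugate-depth relation: y₂/y₁ = ½[√(1 + 8Fr₁²) − 1] = ½[√190.4 − 1] = 6.40.
y₂ = 6.40 × 0.530 = 3.39 m.
V₂ = q/y₂ = 5.88/3.39 = 1.73 m/s. E₁ = y₁ + V₁²/2g = 6.80 m; E₂ = y₂ + V₂²/2g = 3.54 m. ΔE = E₁ − E₂ = 3.26 m.

ΔE = 3.26 m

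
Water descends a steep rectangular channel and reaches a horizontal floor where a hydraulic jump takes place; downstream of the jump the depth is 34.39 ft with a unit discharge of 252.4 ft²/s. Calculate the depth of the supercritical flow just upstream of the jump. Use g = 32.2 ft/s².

y₁ = 3.071 ft

V₂ = q/y₂ = 252.4/34.39 = 7.339 ft/s; Fr₂ = V₂/√(g·y₂) = 0.2206.
Since the conjugate-depth ratio holds either way, y₁/y₂ = ½[√(1 + 8Fr₂²) − 1] = ½[√1.3891 − 1] = 0.08931.
y₁ = 0.08931 × 34.39 = 3.071 ft.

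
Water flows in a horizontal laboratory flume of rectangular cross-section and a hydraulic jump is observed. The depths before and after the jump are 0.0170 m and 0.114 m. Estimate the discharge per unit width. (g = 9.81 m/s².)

q = 0.0353 m²/s

For a rectangular channel the momentum equation gives q² = ½·g·y₁·y₂·(y₁ + y₂) = ½×9.81×0.0170×0.114×0.131 = 0.00125.
q = √0.00125 = 0.0353 m²/s.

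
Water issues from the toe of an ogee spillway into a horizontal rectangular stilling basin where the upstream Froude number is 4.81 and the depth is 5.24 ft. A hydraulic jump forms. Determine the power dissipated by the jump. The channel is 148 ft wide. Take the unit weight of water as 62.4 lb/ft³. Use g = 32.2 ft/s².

P = 171621 hp

Fr₁ = 4.81 (given).
Bélanger equation: y₂/y₁ = ½[√(1 + 8Fr₁²) − 1] = ½[√186.1 − 1] = 6.32.
y₂ = 6.32 × 5.24 = 33.1 ft.
Head loss: ΔE = (y₂ − y₁)³/(4y₁y₂) = (33.1 − 5.24)³/(4×5.24×33.1) = 21672/694 = 31.2 ft.
V₁ = Fr₁·√(g·y₁) = 4.81×√(32.2×5.24) = 62.5 ft/s; q = V₁·y₁ = 327 ft²/s. Q = q·b = 327 × 148 = 48454 cfs. P = γ·Q·ΔE/550 = 62.4 × 48454 × 31.2 / 550 = 171621 hp.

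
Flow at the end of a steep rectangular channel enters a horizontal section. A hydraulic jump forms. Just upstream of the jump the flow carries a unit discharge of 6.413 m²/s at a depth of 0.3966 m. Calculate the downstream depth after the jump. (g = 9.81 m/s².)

y₂ = 4.404 m

V₁ = q/y₁ = 6.413/0.3966 = 16.17 m/s. Fr₁ = V₁/√(g·y₁) = 16.17/√(9.81×0.3966) = 8.198.
Bélanger equation: y₂/y₁ = ½[√(1 + 8Fr₁²) − 1] = ½[√538.63 − 1] = 11.10.
y₂ = 11.10 × 0.3966 = 4.404 m.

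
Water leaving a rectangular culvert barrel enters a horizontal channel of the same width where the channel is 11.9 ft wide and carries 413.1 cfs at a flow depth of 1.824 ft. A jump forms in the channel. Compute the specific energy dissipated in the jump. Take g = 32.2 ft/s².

ΔE = 1.284 ft

q = Q/b = 413.1/11.9 = 34.71 ft²/s; V₁ = q/y₁ = 19.03 ft/s. Fr₁ = V₁/√(g·y₁) = 2.483.
From the momentum equation for a rectangular channel, y₂/y₁ = ½[√(1 + 8Fr₁²) − 1] = ½[√50.337 − 1] = 3.047.
y₂ = 3.047 × 1.824 = 5.559 ft.
V₂ = q/y₂ = 34.71/5.559 = 6.245 ft/s. E₁ = y₁ + V₁²/2g = 7.448 ft; E₂ = y₂ + V₂²/2g = 6.164 ft. ΔE = E₁ − E₂ = 1.284 ft.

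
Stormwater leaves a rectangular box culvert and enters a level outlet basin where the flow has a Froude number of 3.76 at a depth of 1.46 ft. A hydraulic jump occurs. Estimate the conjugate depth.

y₂ = 7.07 ft

Fr₁ = 3.76 (given).
Conjugate-depth relation: y₂/y₁ = ½[√(1 + 8Fr₁²) − 1] = ½[√114.1 − 1] = 4.84.
y₂ = 4.84 × 1.46 = 7.07 ft.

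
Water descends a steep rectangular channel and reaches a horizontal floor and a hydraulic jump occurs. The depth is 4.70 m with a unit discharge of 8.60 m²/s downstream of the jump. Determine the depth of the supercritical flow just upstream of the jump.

V₂ = q/y₂ = 8.60/4.70 = 1.83 m/s; Fr₂ = V₂/√(g·y₂) = 0.269.
Since the conjugate-depth ratio holds either way, y₁/y₂ = ½[√(1 + 8Fr₂²) − 1] = ½[√1.581 − 1] = 0.129.
y₁ = 0.129 × 4.70 = 0.605 m.

y₁ = 0.605 m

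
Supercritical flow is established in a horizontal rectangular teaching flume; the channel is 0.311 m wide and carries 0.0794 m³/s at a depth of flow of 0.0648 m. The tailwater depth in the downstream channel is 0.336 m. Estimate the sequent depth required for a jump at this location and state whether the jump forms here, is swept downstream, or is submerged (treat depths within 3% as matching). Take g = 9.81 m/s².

y₂ = 0.422 m; the jump is swept downstream

q = Q/b = 0.0794/0.311 = 0.255 m²/s; V₁ = q/y₁ = 3.94 m/s. Fr₁ = V₁/√(g·y₁) = 4.94.
Conjugate-depth relation: y₂/y₁ = ½[√(1 + 8Fr₁²) − 1] = ½[√196.4 − 1] = 6.51.
y₂ = 6.51 × 0.0648 = 0.422 m.
Tailwater y_tw = 0.336 m: y_tw < y₂, so the jump is swept downstream.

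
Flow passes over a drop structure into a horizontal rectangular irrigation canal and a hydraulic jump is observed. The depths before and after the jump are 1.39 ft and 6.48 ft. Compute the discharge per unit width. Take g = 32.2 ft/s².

q = 33.8 ft²/s

For a rectangular channel the momentum equation gives q² = ½·g·y₁·y₂·(y₁ + y₂) = ½×32.2×1.39×6.48×7.87 = 1141.
q = √1141 = 33.8 ft²/s.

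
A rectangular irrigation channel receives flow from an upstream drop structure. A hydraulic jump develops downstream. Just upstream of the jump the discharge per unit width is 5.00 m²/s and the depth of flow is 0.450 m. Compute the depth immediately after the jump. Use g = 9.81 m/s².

V₁ = q/y₁ = 5.00/0.450 = 11.1 m/s. Fr₁ = V₁/√(g·y₁) = 11.1/√(9.81×0.450) = 5.29.
Conjugate-depth relation: y₂/y₁ = ½[√(1 + 8Fr₁²) − 1] = ½[√224.7 − 1] = 7.00.
y₂ = 7.00 × 0.450 = 3.15 m.

y₂ = 3.15 m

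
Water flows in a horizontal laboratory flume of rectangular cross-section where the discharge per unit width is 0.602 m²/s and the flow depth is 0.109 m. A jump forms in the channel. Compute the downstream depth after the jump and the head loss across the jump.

V₁ = q/y₁ = 0.602/0.109 = 5.52 m/s. Fr₁ = V₁/√(g·y₁) = 5.52/√(9.81×0.109) = 5.34.
From the momentum equation for a rectangular channel, y₂/y₁ = ½[√(1 + 8Fr₁²) − 1] = ½[√229.2 − 1] = 7.07.
y₂ = 7.07 × 0.109 = 0.771 m.
Head loss: ΔE = (y₂ − y₁)³/(4y₁y₂) = (0.771 − 0.109)³/(4×0.109×0.771) = 0.290/0.336 = 0.862 m.

y₂ = 0.771 m; ΔE = 0.862 m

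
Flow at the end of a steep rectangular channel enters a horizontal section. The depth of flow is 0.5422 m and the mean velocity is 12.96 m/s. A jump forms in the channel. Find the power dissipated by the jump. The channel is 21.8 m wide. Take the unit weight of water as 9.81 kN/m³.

P = 7368 kW

Fr₁ = V₁/√(g·y₁) = 12.96/√(9.81×0.5422) = 5.619.
Conjugate-depth relation: y₂/y₁ = ½[√(1 + 8Fr₁²) − 1] = ½[√253.62 − 1] = 7.463.
y₂ = 7.463 × 0.5422 = 4.046 m.
Head loss: ΔE = (y₂ − y₁)³/(4y₁y₂) = (4.046 − 0.5422)³/(4×0.5422×4.046) = 43.03/8.776 = 4.903 m.
q = V₁·y₁ = 12.96 × 0.5422 = 7.027 m²/s. Q = q·b = 7.027 × 21.8 = 153.2 m³/s. P = γ·Q·ΔE = 9.81 × 153.2 × 4.903 = 7368 kW.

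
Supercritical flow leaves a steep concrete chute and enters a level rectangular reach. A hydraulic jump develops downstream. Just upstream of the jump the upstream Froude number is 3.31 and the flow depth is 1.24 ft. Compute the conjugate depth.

y₂ = 5.22 ft

Fr₁ = 3.31 (given).
By Bélanger, y₂/y₁ = ½[√(1 + 8Fr₁²) − 1] = ½[√88.65 − 1] = 4.21.
y₂ = 4.21 × 1.24 = 5.22 ft.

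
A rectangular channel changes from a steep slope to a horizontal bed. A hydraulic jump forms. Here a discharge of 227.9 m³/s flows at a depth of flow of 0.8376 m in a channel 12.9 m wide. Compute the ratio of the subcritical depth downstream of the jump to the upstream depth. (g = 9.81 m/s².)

y₂/y₁ = 9.918

q = Q/b = 227.9/12.9 = 17.67 m²/s; V₁ = q/y₁ = 21.09 m/s. Fr₁ = V₁/√(g·y₁) = 7.358.
By Bélanger, y₂/y₁ = ½[√(1 + 8Fr₁²) − 1] = ½[√434.13 − 1] = 9.918.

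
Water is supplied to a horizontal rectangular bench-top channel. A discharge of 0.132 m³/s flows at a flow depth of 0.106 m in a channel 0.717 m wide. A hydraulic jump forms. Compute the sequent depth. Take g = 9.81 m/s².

q = Q/b = 0.132/0.717 = 0.184 m²/s; V₁ = q/y₁ = 1.74 m/s. Fr₁ = V₁/√(g·y₁) = 1.70.
Bélanger equation: y₂/y₁ = ½[√(1 + 8Fr₁²) − 1] = ½[√24.21 − 1] = 1.96.
y₂ = 1.96 × 0.106 = 0.208 m.

y₂ = 0.208 m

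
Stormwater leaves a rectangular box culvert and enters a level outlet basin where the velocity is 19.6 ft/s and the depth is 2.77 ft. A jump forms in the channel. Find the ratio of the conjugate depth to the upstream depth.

y₂/y₁ = 2.48

Fr₁ = V₁/√(g·y₁) = 19.6/√(32.2×2.77) = 2.08.
Sequent-depth ratio: y₂/y₁ = ½[√(1 + 8Fr₁²) − 1] = ½[√35.46 − 1] = 2.48.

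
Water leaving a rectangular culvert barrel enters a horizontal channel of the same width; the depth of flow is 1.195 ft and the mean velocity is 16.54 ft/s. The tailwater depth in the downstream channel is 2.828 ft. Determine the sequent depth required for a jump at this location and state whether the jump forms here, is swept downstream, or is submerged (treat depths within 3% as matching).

Fr₁ = V₁/√(g·y₁) = 16.54/√(32.2×1.195) = 2.666.
From the momentum equation for a rectangular channel, y₂/y₁ = ½[√(1 + 8Fr₁²) − 1] = ½[√57.877 − 1] = 3.304.
y₂ = 3.304 × 1.195 = 3.948 ft.
Tailwater y_tw = 2.828 ft: y_tw < y₂, so the jump is swept downstream.

y₂ = 3.948 ft; the jump is swept downstream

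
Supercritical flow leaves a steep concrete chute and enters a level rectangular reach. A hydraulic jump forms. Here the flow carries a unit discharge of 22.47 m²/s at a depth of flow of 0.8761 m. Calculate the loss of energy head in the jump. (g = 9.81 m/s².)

ΔE = 23.76 m

V₁ = q/y₁ = 22.47/0.8761 = 25.65 m/s. Fr₁ = V₁/√(g·y₁) = 25.65/√(9.81×0.8761) = 8.749.
Bélanger equation: y₂/y₁ = ½[√(1 + 8Fr₁²) − 1] = ½[√613.30 − 1] = 11.88.
y₂ = 11.88 × 0.8761 = 10.41 m.
Head loss: ΔE = (y₂ − y₁)³/(4y₁y₂) = (10.41 − 0.8761)³/(4×0.8761×10.41) = 866.7/36.48 = 23.76 m.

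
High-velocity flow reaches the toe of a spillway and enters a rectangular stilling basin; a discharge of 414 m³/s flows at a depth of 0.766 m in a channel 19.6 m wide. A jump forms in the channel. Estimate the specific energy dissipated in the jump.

q = Q/b = 414/19.6 = 21.1 m²/s; V₁ = q/y₁ = 27.6 m/s. Fr₁ = V₁/√(g·y₁) = 10.1.
By Bélanger, y₂/y₁ = ½[√(1 + 8Fr₁²) − 1] = ½[√810.5 − 1] = 13.7.
y₂ = 13.7 × 0.766 = 10.5 m.
V₂ = q/y₂ = 21.1/10.5 = 2.01 m/s. E₁ = y₁ + V₁²/2g = 39.5 m; E₂ = y₂ + V₂²/2g = 10.7 m. ΔE = E₁ − E₂ = 28.8 m.

ΔE = 28.8 m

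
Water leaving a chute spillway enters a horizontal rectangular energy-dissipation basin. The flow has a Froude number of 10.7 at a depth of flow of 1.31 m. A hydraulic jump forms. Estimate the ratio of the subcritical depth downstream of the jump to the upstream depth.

Fr₁ = 10.7 (given).
From the momentum equation for a rectangular channel, y₂/y₁ = ½[√(1 + 8Fr₁²) − 1] = ½[√916.9 − 1] = 14.6.

y₂/y₁ = 14.6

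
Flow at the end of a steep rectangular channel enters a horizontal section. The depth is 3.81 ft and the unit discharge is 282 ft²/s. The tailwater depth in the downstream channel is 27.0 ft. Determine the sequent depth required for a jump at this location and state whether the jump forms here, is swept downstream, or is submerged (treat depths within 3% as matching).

V₁ = q/y₁ = 282/3.81 = 74.0 ft/s. Fr₁ = V₁/√(g·y₁) = 74.0/√(32.2×3.81) = 6.68.
Conjugate-depth relation: y₂/y₁ = ½[√(1 + 8Fr₁²) − 1] = ½[√358.2 − 1] = 8.96.
y₂ = 8.96 × 3.81 = 34.2 ft.
Tailwater y_tw = 27.0 ft: y_tw < y₂, so the jump is swept downstream.

y₂ = 34.2 ft; the jump is swept downstream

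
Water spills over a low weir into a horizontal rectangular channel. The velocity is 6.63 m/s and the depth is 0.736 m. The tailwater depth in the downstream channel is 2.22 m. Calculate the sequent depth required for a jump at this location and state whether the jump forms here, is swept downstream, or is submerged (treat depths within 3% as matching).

Fr₁ = V₁/√(g·y₁) = 6.63/√(9.81×0.736) = 2.47.
Bélanger equation: y₂/y₁ = ½[√(1 + 8Fr₁²) − 1] = ½[√49.70 − 1] = 3.03.
y₂ = 3.03 × 0.736 = 2.23 m.
Tailwater y_tw = 2.22 m: y_tw ≈ y₂, so the jump forms here.

y₂ = 2.23 m; the jump forms here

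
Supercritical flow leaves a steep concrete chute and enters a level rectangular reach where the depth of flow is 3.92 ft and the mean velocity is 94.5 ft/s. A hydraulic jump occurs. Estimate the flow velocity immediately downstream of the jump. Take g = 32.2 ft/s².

V₂ = 8.29 ft/s

Fr₁ = V₁/√(g·y₁) = 94.5/√(32.2×3.92) = 8.41.
From the momentum equation for a rectangular channel, y₂/y₁ = ½[√(1 + 8Fr₁²) − 1] = ½[√567.0 − 1] = 11.4.
y₂ = 11.4 × 3.92 = 44.7 ft.
q = V₁·y₁ = 94.5 × 3.92 = 370 ft²/s.
V₂ = q/y₂ = 370/44.7 = 8.29 ft/s.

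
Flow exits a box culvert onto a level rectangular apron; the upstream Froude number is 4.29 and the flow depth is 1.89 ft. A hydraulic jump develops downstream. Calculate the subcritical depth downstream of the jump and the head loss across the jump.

y₂ = 10.6 ft; ΔE = 8.16 ft

Fr₁ = 4.29 (given).
Sequent-depth ratio: y₂/y₁ = ½[√(1 + 8Fr₁²) − 1] = ½[√148.2 − 1] = 5.59.
y₂ = 5.59 × 1.89 = 10.6 ft.
Head loss: ΔE = (y₂ − y₁)³/(4y₁y₂) = (10.6 − 1.89)³/(4×1.89×10.6) = 652/79.8 = 8.16 ft.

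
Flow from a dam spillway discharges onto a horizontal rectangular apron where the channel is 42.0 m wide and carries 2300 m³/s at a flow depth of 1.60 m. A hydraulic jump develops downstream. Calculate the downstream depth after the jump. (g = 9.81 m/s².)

y₂ = 18.8 m

q = Q/b = 2300/42.0 = 54.8 m²/s; V₁ = q/y₁ = 34.2 m/s. Fr₁ = V₁/√(g·y₁) = 8.64.
From the momentum equation for a rectangular channel, y₂/y₁ = ½[√(1 + 8Fr₁²) − 1] = ½[√598.1 − 1] = 11.7.
y₂ = 11.7 × 1.60 = 18.8 m.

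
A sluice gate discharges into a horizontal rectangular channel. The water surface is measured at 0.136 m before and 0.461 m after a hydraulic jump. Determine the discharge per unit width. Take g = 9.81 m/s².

For a rectangular channel the momentum equation gives q² = ½·g·y₁·y₂·(y₁ + y₂) = ½×9.81×0.136×0.461×0.597 = 0.184.
q = √0.184 = 0.428 m²/s.

q = 0.428 m²/s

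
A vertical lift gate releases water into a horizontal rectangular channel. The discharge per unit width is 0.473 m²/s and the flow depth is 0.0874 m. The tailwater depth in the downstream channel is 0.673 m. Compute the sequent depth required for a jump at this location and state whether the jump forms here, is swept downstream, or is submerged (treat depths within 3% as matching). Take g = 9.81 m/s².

y₂ = 0.680 m; the jump forms here

V₁ = q/y₁ = 0.473/0.0874 = 5.41 m/s. Fr₁ = V₁/√(g·y₁) = 5.41/√(9.81×0.0874) = 5.84.
Conjugate-depth relation: y₂/y₁ = ½[√(1 + 8Fr₁²) − 1] = ½[√274.3 − 1] = 7.78.
y₂ = 7.78 × 0.0874 = 0.680 m.
Tailwater y_tw = 0.673 m: y_tw ≈ y₂, so the jump forms here.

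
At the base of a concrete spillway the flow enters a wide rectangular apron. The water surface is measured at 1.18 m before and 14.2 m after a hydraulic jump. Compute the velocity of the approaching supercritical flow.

V₁ = 30.1 m/s

For a rectangular channel the momentum equation gives q² = ½·g·y₁·y₂·(y₁ + y₂) = ½×9.81×1.18×14.2×15.4 = 1264.
q = √1264 = 35.6 m²/s.
V₁ = q/y₁ = 35.6/1.18 = 30.1 m/s.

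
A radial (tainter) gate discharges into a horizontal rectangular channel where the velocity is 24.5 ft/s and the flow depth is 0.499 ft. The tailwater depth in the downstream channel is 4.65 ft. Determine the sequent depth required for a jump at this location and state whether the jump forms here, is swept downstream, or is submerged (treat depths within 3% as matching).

Fr₁ = V₁/√(g·y₁) = 24.5/√(32.2×0.499) = 6.11.
Bélanger equation: y₂/y₁ = ½[√(1 + 8Fr₁²) − 1] = ½[√299.9 − 1] = 8.16.
y₂ = 8.16 × 0.499 = 4.07 ft.
Tailwater y_tw = 4.65 ft: y_tw > y₂, so the jump is submerged.

y₂ = 4.07 ft; the jump is submerged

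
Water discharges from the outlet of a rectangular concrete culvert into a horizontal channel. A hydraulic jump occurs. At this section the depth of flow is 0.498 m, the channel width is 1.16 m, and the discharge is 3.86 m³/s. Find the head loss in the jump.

q = Q/b = 3.86/1.16 = 3.33 m²/s; V₁ = q/y₁ = 6.68 m/s. Fr₁ = V₁/√(g·y₁) = 3.02.
Conjugate-depth relation: y₂/y₁ = ½[√(1 + 8Fr₁²) − 1] = ½[√74.11 − 1] = 3.80.
y₂ = 3.80 × 0.498 = 1.89 m.
V₂ = q/y₂ = 3.33/1.89 = 1.76 m/s. E₁ = y₁ + V₁²/2g = 2.77 m; E₂ = y₂ + V₂²/2g = 2.05 m. ΔE = E₁ − E₂ = 0.722 m.

ΔE = 0.722 m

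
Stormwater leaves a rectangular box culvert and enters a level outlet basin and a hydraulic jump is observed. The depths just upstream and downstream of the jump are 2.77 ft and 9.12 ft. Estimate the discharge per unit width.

For a rectangular channel the momentum equation gives q² = ½·g·y₁·y₂·(y₁ + y₂) = ½×32.2×2.77×9.12×11.9 = 4836.
q = √4836 = 69.5 ft²/s.

q = 69.5 ft²/s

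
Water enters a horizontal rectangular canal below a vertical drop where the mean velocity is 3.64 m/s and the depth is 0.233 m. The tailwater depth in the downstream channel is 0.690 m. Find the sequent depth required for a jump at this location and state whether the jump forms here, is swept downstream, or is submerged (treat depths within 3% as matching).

Fr₁ = V₁/√(g·y₁) = 3.64/√(9.81×0.233) = 2.41.
Bélanger equation: y₂/y₁ = ½[√(1 + 8Fr₁²) − 1] = ½[√47.37 − 1] = 2.94.
y₂ = 2.94 × 0.233 = 0.685 m.
Tailwater y_tw = 0.690 m: y_tw ≈ y₂, so the jump forms here.

y₂ = 0.685 m; the jump forms here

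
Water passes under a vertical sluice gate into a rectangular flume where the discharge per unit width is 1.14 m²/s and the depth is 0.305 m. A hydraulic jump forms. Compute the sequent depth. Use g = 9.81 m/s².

V₁ = q/y₁ = 1.14/0.305 = 3.74 m/s. Fr₁ = V₁/√(g·y₁) = 3.74/√(9.81×0.305) = 2.16.
From the momentum equation for a rectangular channel, y₂/y₁ = ½[√(1 + 8Fr₁²) − 1] = ½[√38.35 − 1] = 2.60.
y₂ = 2.60 × 0.305 = 0.792 m.

y₂ = 0.792 m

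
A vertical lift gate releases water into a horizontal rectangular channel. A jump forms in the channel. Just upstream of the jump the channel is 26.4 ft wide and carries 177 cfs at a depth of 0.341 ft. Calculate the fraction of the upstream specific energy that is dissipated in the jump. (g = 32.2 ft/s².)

ΔE/E₁ = 0.560 (56.0%)

q = Q/b = 177/26.4 = 6.70 ft²/s; V₁ = q/y₁ = 19.7 ft/s. Fr₁ = V₁/√(g·y₁) = 5.93.
Conjugate-depth relation: y₂/y₁ = ½[√(1 + 8Fr₁²) − 1] = ½[√282.6 − 1] = 7.91.
y₂ = 7.91 × 0.341 = 2.70 ft.
E₁ = y₁ + V₁²/2g = 6.34 ft. ΔE = (y₂ − y₁)³/(4y₁y₂) = 3.55 ft. ΔE/E₁ = 3.55/6.34 = 0.560.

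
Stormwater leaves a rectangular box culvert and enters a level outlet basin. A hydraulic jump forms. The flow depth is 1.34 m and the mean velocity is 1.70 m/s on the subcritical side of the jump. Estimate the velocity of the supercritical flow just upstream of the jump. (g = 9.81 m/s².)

Fr₂ = V₂/√(g·y₂) = 1.70/√(9.81×1.34) = 0.469.
From the momentum equation (using Fr₂), y₁/y₂ = ½[√(1 + 8Fr₂²) − 1] = ½[√2.759 − 1] = 0.330.
y₁ = 0.330 × 1.34 = 0.443 m.
V₁ = q/y₁ = 2.28/0.443 = 5.14 m/s.

V₁ = 5.14 m/s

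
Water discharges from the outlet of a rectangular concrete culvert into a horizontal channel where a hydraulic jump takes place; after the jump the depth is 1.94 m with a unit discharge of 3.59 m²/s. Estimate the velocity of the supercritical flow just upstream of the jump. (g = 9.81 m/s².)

V₂ = q/y₂ = 3.59/1.94 = 1.85 m/s; Fr₂ = V₂/√(g·y₂) = 0.424.
Applying the sequent-depth relation in reverse, y₁/y₂ = ½[√(1 + 8Fr₂²) − 1] = ½[√2.439 − 1] = 0.281.
y₁ = 0.281 × 1.94 = 0.545 m.
V₁ = q/y₁ = 3.59/0.545 = 6.59 m/s.

V₁ = 6.59 m/s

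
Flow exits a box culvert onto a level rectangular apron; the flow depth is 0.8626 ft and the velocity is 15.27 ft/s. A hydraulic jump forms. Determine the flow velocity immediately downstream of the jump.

V₂ = 4.209 ft/s

Fr₁ = V₁/√(g·y₁) = 15.27/√(32.2×0.8626) = 2.897.
Conjugate-depth relation: y₂/y₁ = ½[√(1 + 8Fr₁²) − 1] = ½[√68.159 − 1] = 3.628.
y₂ = 3.628 × 0.8626 = 3.129 ft.
q = V₁·y₁ = 15.27 × 0.8626 = 13.17 ft²/s.
V₂ = q/y₂ = 13.17/3.129 = 4.209 ft/s.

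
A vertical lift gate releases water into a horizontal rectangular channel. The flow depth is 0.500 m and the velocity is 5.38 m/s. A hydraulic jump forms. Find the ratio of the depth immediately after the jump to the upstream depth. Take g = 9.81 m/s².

Fr₁ = V₁/√(g·y₁) = 5.38/√(9.81×0.500) = 2.43.
Sequent-depth ratio: y₂/y₁ = ½[√(1 + 8Fr₁²) − 1] = ½[√48.21 − 1] = 2.97.

y₂/y₁ = 2.97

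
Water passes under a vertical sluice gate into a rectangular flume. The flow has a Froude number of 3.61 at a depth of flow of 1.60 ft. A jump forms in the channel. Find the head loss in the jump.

Fr₁ = 3.61 (given).
From the momentum equation for a rectangular channel, y₂/y₁ = ½[√(1 + 8Fr₁²) − 1] = ½[√105.3 − 1] = 4.63.
y₂ = 4.63 × 1.60 = 7.41 ft.
Head loss: ΔE = (y₂ − y₁)³/(4y₁y₂) = (7.41 − 1.60)³/(4×1.60×7.41) = 196/47.4 = 4.13 ft.

ΔE = 4.13 ft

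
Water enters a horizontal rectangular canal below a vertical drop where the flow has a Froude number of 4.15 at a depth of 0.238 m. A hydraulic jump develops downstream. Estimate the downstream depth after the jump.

Fr₁ = 4.15 (given).
By Bélanger, y₂/y₁ = ½[√(1 + 8Fr₁²) − 1] = ½[√138.8 − 1] = 5.39.
y₂ = 5.39 × 0.238 = 1.28 m.

y₂ = 1.28 m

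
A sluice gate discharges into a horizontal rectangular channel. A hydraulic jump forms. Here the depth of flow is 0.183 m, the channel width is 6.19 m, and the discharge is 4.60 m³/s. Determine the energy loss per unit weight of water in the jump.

q = Q/b = 4.60/6.19 = 0.743 m²/s; V₁ = q/y₁ = 4.06 m/s. Fr₁ = V₁/√(g·y₁) = 3.03.
From the momentum equation for a rectangular channel, y₂/y₁ = ½[√(1 + 8Fr₁²) − 1] = ½[√74.49 − 1] = 3.82.
y₂ = 3.82 × 0.183 = 0.698 m.
Head loss: ΔE = (y₂ − y₁)³/(4y₁y₂) = (0.698 − 0.183)³/(4×0.183×0.698) = 0.137/0.511 = 0.268 m.

ΔE = 0.268 m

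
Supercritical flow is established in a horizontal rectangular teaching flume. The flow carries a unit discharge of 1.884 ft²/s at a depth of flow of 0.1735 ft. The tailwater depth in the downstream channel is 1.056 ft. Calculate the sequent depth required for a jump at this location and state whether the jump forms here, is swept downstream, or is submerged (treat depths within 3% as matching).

V₁ = q/y₁ = 1.884/0.1735 = 10.86 ft/s. Fr₁ = V₁/√(g·y₁) = 10.86/√(32.2×0.1735) = 4.594.
Sequent-depth ratio: y₂/y₁ = ½[√(1 + 8Fr₁²) − 1] = ½[√169.85 − 1] = 6.016.
y₂ = 6.016 × 0.1735 = 1.044 ft.
Tailwater y_tw = 1.056 ft: y_tw ≈ y₂, so the jump forms here.

y₂ = 1.044 ft; the jump forms here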